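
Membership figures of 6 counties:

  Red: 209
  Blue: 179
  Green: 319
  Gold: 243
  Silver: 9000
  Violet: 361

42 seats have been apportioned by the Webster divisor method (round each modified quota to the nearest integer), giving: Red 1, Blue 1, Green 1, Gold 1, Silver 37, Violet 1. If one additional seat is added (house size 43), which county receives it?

Priority for the next seat is population ÷ (current seats + 0.5).
Priorities: Red 139.333, Blue 119.333, Green 212.667, Gold 162.000, Silver 240.000, Violet 240.667.
Highest priority: Violet.

Violet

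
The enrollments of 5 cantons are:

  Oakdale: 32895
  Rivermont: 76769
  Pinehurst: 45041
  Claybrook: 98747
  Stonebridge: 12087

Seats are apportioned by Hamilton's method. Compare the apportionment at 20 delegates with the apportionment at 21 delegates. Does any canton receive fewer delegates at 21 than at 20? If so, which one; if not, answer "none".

At 20 seats: Oakdale 3, Rivermont 6, Pinehurst 3, Claybrook 7, Stonebridge 1.
At 21 seats: Oakdale 3, Rivermont 6, Pinehurst 3, Claybrook 8, Stonebridge 1.
No canton's allocation decreased.

none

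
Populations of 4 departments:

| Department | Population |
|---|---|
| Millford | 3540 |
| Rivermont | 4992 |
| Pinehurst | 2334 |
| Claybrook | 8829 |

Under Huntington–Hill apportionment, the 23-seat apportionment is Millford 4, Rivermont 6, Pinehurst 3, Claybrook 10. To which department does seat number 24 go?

Claybrook

Priority for the next seat is population ÷ (√(s·(s+1))).
Priorities: Millford 791.568, Rivermont 770.282, Pinehurst 673.768, Claybrook 841.812.
Highest priority: Claybrook.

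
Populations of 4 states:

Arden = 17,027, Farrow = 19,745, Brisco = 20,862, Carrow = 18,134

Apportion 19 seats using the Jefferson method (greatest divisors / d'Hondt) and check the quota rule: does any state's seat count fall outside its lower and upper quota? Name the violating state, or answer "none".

none

Standard quotas: Arden 4.270, Farrow 4.951, Brisco 5.231, Carrow 4.547.
Jefferson allocation: Arden 4, Farrow 5, Brisco 5, Carrow 5.
Every allocation lies between the lower and upper quota.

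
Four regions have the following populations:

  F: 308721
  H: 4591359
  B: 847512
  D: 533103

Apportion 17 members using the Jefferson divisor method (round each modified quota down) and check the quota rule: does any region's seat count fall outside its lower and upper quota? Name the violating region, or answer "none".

H

Standard quotas: F 0.836, H 12.427, B 2.294, D 1.443.
Jefferson allocation: F 0, H 14, B 2, D 1.
H has quota 12.427 (lower 12, upper 13) but receives 14 — outside the quota interval.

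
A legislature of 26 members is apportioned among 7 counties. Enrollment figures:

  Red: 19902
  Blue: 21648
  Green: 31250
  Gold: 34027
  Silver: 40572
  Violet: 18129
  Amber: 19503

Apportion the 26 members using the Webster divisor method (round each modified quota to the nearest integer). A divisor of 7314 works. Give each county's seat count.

With modified divisor 7314: modified quotas Red 2.721, Blue 2.960, Green 4.273, Gold 4.652, Silver 5.547, Violet 2.479, Amber 2.667.
Rounding to the nearest integer: Red 3, Blue 3, Green 4, Gold 5, Silver 6, Violet 2, Amber 3 (total 26).

Red: 3, Blue: 3, Green: 4, Gold: 5, Silver: 6, Violet: 2, Amber: 3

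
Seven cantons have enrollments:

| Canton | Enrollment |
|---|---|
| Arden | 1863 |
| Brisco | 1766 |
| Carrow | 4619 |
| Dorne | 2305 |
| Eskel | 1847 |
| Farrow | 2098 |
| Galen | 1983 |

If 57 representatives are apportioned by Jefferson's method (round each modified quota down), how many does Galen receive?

7

Standard divisor 16481/57 ≈ 289.14; standard quotas: Arden 6.443, Brisco 6.108, Carrow 15.975, Dorne 7.972, Eskel 6.388, Farrow 7.256, Galen 6.858.
Rounding down gives 6, 6, 15, 7, 6, 7, 6 = 53 seats, so the divisor must be adjusted.
With modified divisor 270: modified quotas Arden 6.900, Brisco 6.541, Carrow 17.107, Dorne 8.537, Eskel 6.841, Farrow 7.770, Galen 7.344.
Rounding down: Arden 6, Brisco 6, Carrow 17, Dorne 8, Eskel 6, Farrow 7, Galen 7 (total 57).
Galen receives 7.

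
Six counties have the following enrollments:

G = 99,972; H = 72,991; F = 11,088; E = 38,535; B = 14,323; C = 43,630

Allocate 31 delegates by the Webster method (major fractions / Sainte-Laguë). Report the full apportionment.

Standard divisor 280539/31 ≈ 9049.645; standard quotas: G 11.047, H 8.066, F 1.225, E 4.258, B 1.583, C 4.821.
Rounding to the nearest integer gives G 11, H 8, F 1, E 4, B 2, C 5 — total 31, matching the house size, so no adjustment is needed.

G=11; H=8; F=1; E=4; B=2; C=5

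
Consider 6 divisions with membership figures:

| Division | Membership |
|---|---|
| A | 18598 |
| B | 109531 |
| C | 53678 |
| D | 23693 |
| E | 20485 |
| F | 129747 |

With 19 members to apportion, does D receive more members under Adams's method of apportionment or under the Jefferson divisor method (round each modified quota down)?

Adams

Adams: A 1, B 6, C 3, D 2, E 1, F 6.
Jefferson: A 1, B 6, C 3, D 1, E 1, F 7.
D gets 2 under Adams and 1 under Jefferson.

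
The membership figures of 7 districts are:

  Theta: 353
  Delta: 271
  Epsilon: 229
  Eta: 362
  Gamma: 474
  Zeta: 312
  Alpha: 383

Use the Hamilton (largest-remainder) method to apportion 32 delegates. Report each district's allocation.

The standard divisor is 2384/32 ≈ 74.5.
Standard quotas: Theta 4.738, Delta 3.638, Epsilon 3.074, Eta 4.859, Gamma 6.362, Zeta 4.188, Alpha 5.141.
Lower quotas: Theta 4, Delta 3, Epsilon 3, Eta 4, Gamma 6, Zeta 4, Alpha 5 (sum 29, leaving 3 seats).
Remainders in descending order: Eta 0.859, Theta 0.738, Delta 0.638, Gamma 0.362, Zeta 0.188, Alpha 0.141, Epsilon 0.074.
The surplus seats go to Eta, Theta, Delta.

Theta=5, Delta=4, Epsilon=3, Eta=5, Gamma=6, Zeta=4, Alpha=5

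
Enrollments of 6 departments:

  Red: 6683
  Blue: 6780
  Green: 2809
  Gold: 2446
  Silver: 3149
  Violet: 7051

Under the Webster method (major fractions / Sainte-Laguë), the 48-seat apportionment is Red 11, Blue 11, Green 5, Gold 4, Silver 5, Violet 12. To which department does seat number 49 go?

Blue

Priority for the next seat is population ÷ (current seats + 0.5).
Priorities: Red 581.130, Blue 589.565, Green 510.727, Gold 543.556, Silver 572.545, Violet 564.080.
Highest priority: Blue.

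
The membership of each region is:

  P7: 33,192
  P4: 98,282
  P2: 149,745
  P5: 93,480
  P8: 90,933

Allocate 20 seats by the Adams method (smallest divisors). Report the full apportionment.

P7 2, P4 4, P2 6, P5 4, P8 4

Standard divisor 465632/20 ≈ 23281.6; standard quotas: P7 1.426, P4 4.221, P2 6.432, P5 4.015, P8 3.906.
Rounding up gives 2, 5, 7, 5, 4 = 23 seats, so the divisor must be adjusted.
With modified divisor 27500: modified quotas P7 1.207, P4 3.574, P2 5.445, P5 3.399, P8 3.307.
Rounding up: P7 2, P4 4, P2 6, P5 4, P8 4 (total 20).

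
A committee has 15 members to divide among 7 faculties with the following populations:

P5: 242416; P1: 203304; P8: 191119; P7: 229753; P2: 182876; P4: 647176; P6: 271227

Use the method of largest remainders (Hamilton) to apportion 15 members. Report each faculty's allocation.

P5=2, P1=2, P8=1, P7=2, P2=1, P4=5, P6=2

Total 1967871; standard divisor 1967871/15 ≈ 131191.4.
Standard quotas: P5 1.8478, P1 1.5497, P8 1.4568, P7 1.7513, P2 1.3940, P4 4.9331, P6 2.0674.
Lower quotas: P5 1, P1 1, P8 1, P7 1, P2 1, P4 4, P6 2 (sum 11, leaving 4 seats).
Remainders in descending order: P4 0.9331, P5 0.8478, P7 0.7513, P1 0.5497, P8 0.4568, P2 0.3940, P6 0.0674.
Largest remainders: P4, P5, P7, P1 receive the extra seats.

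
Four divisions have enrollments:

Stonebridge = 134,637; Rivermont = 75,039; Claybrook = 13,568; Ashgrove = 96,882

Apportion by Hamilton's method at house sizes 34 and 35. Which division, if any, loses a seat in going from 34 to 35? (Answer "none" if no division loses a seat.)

Claybrook

At 34 seats: Stonebridge 14, Rivermont 8, Claybrook 2, Ashgrove 10.
At 35 seats: Stonebridge 15, Rivermont 8, Claybrook 1, Ashgrove 11.
Claybrook drops from 2 to 1.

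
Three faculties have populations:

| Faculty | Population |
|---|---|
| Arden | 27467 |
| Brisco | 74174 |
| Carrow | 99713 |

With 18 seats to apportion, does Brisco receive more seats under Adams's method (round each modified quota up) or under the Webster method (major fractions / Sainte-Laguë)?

Webster

Adams: Arden 3, Brisco 6, Carrow 9.
Webster: Arden 2, Brisco 7, Carrow 9.
Brisco gets 6 under Adams and 7 under Webster.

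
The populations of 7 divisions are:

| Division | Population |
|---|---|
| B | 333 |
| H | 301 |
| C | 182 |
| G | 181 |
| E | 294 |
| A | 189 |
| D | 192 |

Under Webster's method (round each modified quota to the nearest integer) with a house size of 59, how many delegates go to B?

Standard divisor 1672/59 ≈ 28.339; standard quotas: B 11.751, H 10.621, C 6.422, G 6.387, E 10.374, A 6.669, D 6.775.
Rounding to the nearest integer gives B 12, H 11, C 6, G 6, E 10, A 7, D 7 — total 59, matching the house size, so no adjustment is needed.
B receives 12.

12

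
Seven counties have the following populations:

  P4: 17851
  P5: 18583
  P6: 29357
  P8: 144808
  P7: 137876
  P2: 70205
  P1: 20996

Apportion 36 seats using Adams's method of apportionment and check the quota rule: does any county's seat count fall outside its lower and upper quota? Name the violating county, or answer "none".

P7

Standard quotas: P4 1.462, P5 1.522, P6 2.404, P8 11.857, P7 11.289, P2 5.748, P1 1.719.
Adams allocation: P4 2, P5 2, P6 3, P8 11, P7 10, P2 6, P1 2.
P7 has quota 11.289 (lower 11, upper 12) but receives 10 — outside the quota interval.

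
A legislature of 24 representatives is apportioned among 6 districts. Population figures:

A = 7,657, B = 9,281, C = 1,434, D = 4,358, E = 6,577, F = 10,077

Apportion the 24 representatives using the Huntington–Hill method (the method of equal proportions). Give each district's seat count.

With divisor 1703: modified quotas A 4.496, B 5.450, C 0.842, D 2.559, E 3.862, F 5.917.
Geometric-mean thresholds: A √(4·5)=4.472, B √(5·6)=5.477, C (min 1), D √(2·3)=2.449, E √(3·4)=3.464, F √(5·6)=5.477.
Each quota rounded against its threshold gives A 5, B 5, C 1, D 3, E 4, F 6 (total 24).

A 5, B 5, C 1, D 3, E 4, F 6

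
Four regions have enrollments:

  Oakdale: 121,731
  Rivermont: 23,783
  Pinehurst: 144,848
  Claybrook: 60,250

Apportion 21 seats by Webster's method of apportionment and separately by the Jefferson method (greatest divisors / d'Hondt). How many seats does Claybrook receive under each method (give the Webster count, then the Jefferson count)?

4 and 3

Webster: Oakdale 7, Rivermont 1, Pinehurst 9, Claybrook 4.
Jefferson: Oakdale 8, Rivermont 1, Pinehurst 9, Claybrook 3.
Claybrook gets 4 under Webster and 3 under Jefferson.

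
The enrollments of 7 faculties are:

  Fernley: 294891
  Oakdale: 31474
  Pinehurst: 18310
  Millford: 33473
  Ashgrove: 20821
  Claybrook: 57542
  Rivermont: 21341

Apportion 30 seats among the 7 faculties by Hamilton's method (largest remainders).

Fernley 19, Oakdale 2, Pinehurst 1, Millford 2, Ashgrove 1, Claybrook 4, Rivermont 1

The standard divisor is 477852/30 ≈ 15928.4.
Standard quotas: Fernley 18.5135, Oakdale 1.9760, Pinehurst 1.1495, Millford 2.1015, Ashgrove 1.3072, Claybrook 3.6125, Rivermont 1.3398.
Lower quotas: Fernley 18, Oakdale 1, Pinehurst 1, Millford 2, Ashgrove 1, Claybrook 3, Rivermont 1 (sum 27, leaving 3 seats).
Remainders in descending order: Oakdale 0.9760, Claybrook 0.6125, Fernley 0.5135, Rivermont 0.3398, Ashgrove 0.3072, Pinehurst 0.1495, Millford 0.1015.
Largest remainders: Oakdale, Claybrook, Fernley receive the extra seats.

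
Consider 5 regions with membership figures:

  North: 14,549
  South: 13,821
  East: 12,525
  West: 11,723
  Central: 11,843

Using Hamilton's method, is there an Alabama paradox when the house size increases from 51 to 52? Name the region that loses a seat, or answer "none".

At 51 seats: North 12, South 11, East 10, West 9, Central 9.
At 52 seats: North 12, South 11, East 10, West 9, Central 10.
No region's allocation decreased.

none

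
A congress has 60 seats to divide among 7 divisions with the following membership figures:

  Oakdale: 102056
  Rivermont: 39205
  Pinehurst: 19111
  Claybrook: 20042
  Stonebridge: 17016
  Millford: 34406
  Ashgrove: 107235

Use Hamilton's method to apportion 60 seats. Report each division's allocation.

Oakdale: 18, Rivermont: 7, Pinehurst: 3, Claybrook: 4, Stonebridge: 3, Millford: 6, Ashgrove: 19

The standard divisor is 339071/60 ≈ 5651.183.
Standard quotas: Oakdale 18.0592, Rivermont 6.9375, Pinehurst 3.3818, Claybrook 3.5465, Stonebridge 3.0111, Millford 6.0883, Ashgrove 18.9757.
Lower quotas: Oakdale 18, Rivermont 6, Pinehurst 3, Claybrook 3, Stonebridge 3, Millford 6, Ashgrove 18 (sum 57, leaving 3 seats).
Remainders in descending order: Ashgrove 0.9757, Rivermont 0.9375, Claybrook 0.5465, Pinehurst 0.3818, Millford 0.0883, Oakdale 0.0592, Stonebridge 0.0111.
Largest remainders: Ashgrove, Rivermont, Claybrook receive the extra seats.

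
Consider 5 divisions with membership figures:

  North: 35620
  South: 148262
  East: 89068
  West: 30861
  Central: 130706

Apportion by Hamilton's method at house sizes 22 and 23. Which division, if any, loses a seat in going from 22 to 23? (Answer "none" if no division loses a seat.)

At 22 seats: North 2, South 7, East 4, West 2, Central 7.
At 23 seats: North 2, South 8, East 5, West 1, Central 7.
West drops from 2 to 1.

West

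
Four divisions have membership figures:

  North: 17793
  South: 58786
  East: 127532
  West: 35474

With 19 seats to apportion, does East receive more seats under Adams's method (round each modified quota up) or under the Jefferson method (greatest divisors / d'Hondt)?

Adams: North 2, South 5, East 9, West 3.
Jefferson: North 1, South 5, East 10, West 3.
East gets 9 under Adams and 10 under Jefferson.

Jefferson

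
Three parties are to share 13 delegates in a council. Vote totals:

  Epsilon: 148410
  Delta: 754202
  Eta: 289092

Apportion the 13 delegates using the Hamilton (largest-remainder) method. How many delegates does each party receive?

Epsilon 2; Delta 8; Eta 3

The standard divisor is 1191704/13 ≈ 91669.538.
Standard quotas: Epsilon 1.6190, Delta 8.2274, Eta 3.1536.
Lower quotas: Epsilon 1, Delta 8, Eta 3 (sum 12, leaving 1 seat).
Remainders in descending order: Epsilon 0.6190, Delta 0.2274, Eta 0.1536.
Largest remainder: Epsilon receives the extra seat.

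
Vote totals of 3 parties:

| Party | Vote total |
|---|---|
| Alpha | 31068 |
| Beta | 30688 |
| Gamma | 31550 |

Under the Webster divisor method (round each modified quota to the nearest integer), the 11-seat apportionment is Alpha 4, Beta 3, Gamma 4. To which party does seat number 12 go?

Beta

Priority for the next seat is population ÷ (current seats + 0.5).
Priorities: Alpha 6904.000, Beta 8768.000, Gamma 7011.111.
Highest priority: Beta.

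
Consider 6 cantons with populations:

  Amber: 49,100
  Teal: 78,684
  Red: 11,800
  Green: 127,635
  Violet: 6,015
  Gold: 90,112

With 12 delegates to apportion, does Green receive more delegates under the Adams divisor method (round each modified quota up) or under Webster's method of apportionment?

Webster

Adams: Amber 2, Teal 2, Red 1, Green 3, Violet 1, Gold 3.
Webster: Amber 2, Teal 3, Red 0, Green 4, Violet 0, Gold 3.
Green gets 3 under Adams and 4 under Webster.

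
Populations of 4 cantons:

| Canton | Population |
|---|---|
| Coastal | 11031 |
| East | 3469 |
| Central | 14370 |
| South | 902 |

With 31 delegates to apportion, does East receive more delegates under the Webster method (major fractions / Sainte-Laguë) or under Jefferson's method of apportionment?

Webster: Coastal 11, East 4, Central 15, South 1.
Jefferson: Coastal 12, East 3, Central 15, South 1.
East gets 4 under Webster and 3 under Jefferson.

Webster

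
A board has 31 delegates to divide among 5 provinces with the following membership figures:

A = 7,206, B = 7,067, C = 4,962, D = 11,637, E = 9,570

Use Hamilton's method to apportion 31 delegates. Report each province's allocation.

A=6, B=5, C=4, D=9, E=7

Total 40442; standard divisor 40442/31 ≈ 1304.581.
Standard quotas: A 5.5236, B 5.4171, C 3.8035, D 8.9201, E 7.3357.
Lower quotas: A 5, B 5, C 3, D 8, E 7 (sum 28, leaving 3 seats).
Remainders in descending order: D 0.9201, C 0.8035, A 0.5236, B 0.4171, E 0.3357.
The surplus seats go to D, C, A.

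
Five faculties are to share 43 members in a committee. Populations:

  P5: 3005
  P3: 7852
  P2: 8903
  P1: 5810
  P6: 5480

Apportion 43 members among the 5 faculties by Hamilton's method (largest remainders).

P5=4, P3=11, P2=12, P1=8, P6=8

The standard divisor is 31050/43 ≈ 722.093.
Standard quotas: P5 4.1615, P3 10.8739, P2 12.3294, P1 8.0461, P6 7.5890.
Lower quotas: P5 4, P3 10, P2 12, P1 8, P6 7 (sum 41, leaving 2 seats).
Remainders in descending order: P3 0.8739, P6 0.5890, P2 0.3294, P5 0.1615, P1 0.0461.
The surplus seats go to P3, P6.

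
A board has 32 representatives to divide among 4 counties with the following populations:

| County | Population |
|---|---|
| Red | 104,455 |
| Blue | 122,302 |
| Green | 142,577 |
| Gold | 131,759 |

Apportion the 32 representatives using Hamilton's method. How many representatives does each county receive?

Red: 7; Blue: 8; Green: 9; Gold: 8

Total 501093; standard divisor 501093/32 ≈ 15659.156.
Standard quotas: Red 6.6705, Blue 7.8103, Green 9.1050, Gold 8.4142.
Lower quotas: Red 6, Blue 7, Green 9, Gold 8 (sum 30, leaving 2 seats).
Remainders in descending order: Blue 0.8103, Red 0.6705, Gold 0.4142, Green 0.1050.
Largest remainders: Blue, Red receive the extra seats.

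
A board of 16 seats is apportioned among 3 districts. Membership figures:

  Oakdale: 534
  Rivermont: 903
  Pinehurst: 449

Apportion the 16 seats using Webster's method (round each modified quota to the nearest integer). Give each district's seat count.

Standard divisor 1886/16 ≈ 117.875; standard quotas: Oakdale 4.530, Rivermont 7.661, Pinehurst 3.809.
Rounding to the nearest integer gives 5, 8, 4 = 17 seats, so the divisor must be adjusted.
With modified divisor 120: modified quotas Oakdale 4.450, Rivermont 7.525, Pinehurst 3.742.
Rounding to the nearest integer: Oakdale 4, Rivermont 8, Pinehurst 4 (total 16).

Oakdale: 4, Rivermont: 8, Pinehurst: 4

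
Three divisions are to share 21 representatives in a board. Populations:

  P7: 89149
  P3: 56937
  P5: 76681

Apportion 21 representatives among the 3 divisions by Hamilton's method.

The standard divisor is 222767/21 ≈ 10607.952.
Standard quotas: P7 8.4040, P3 5.3674, P5 7.2286.
Lower quotas: P7 8, P3 5, P5 7 (sum 20, leaving 1 seat).
Remainders in descending order: P7 0.4040, P3 0.3674, P5 0.2286.
Largest remainder: P7 receives the extra seat.

P7 9, P3 5, P5 7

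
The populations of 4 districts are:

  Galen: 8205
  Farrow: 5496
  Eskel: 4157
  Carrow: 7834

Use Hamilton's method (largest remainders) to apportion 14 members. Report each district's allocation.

The standard divisor is 25692/14 ≈ 1835.143.
Standard quotas: Galen 4.4710, Farrow 2.9949, Eskel 2.2652, Carrow 4.2689.
Lower quotas: Galen 4, Farrow 2, Eskel 2, Carrow 4 (sum 12, leaving 2 seats).
Remainders in descending order: Farrow 0.9949, Galen 0.4710, Carrow 0.2689, Eskel 0.2652.
The surplus seats go to Farrow, Galen.

Galen=5, Farrow=3, Eskel=2, Carrow=4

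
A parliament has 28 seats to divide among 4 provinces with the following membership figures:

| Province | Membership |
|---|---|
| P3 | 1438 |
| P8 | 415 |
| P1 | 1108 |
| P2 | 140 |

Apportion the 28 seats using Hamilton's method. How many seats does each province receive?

The standard divisor is 3101/28 ≈ 110.75.
Standard quotas: P3 12.984, P8 3.747, P1 10.005, P2 1.264.
Lower quotas: P3 12, P8 3, P1 10, P2 1 (sum 26, leaving 2 seats).
Remainders in descending order: P3 0.984, P8 0.747, P2 0.264, P1 0.005.
Largest remainders: P3, P8 receive the extra seats.

P3 13, P8 4, P1 10, P2 1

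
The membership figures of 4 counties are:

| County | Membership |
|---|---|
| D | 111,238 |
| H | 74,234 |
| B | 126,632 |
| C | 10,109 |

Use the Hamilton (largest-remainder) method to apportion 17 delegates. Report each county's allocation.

Total 322213; standard divisor 322213/17 ≈ 18953.706.
Standard quotas: D 5.8689, H 3.9166, B 6.6811, C 0.5334.
Lower quotas: D 5, H 3, B 6, C 0 (sum 14, leaving 3 seats).
Remainders in descending order: H 0.9166, D 0.8689, B 0.6811, C 0.5334.
The surplus seats go to H, D, B.

D: 6; H: 4; B: 7; C: 0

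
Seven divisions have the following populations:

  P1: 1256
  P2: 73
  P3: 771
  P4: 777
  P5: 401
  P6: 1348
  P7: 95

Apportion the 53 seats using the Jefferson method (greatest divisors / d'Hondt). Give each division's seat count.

Standard divisor 4721/53 ≈ 89.075; standard quotas: P1 14.100, P2 0.820, P3 8.656, P4 8.723, P5 4.502, P6 15.133, P7 1.067.
Rounding down gives 14, 0, 8, 8, 4, 15, 1 = 50 seats, so the divisor must be adjusted.
With modified divisor 84: modified quotas P1 14.952, P2 0.869, P3 9.179, P4 9.250, P5 4.774, P6 16.048, P7 1.131.
Rounding down: P1 14, P2 0, P3 9, P4 9, P5 4, P6 16, P7 1 (total 53).

P1: 14, P2: 0, P3: 9, P4: 9, P5: 4, P6: 16, P7: 1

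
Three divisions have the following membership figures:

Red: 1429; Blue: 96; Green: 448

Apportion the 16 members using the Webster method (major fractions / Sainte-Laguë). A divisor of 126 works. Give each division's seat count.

Red 11; Blue 1; Green 4

With modified divisor 126: modified quotas Red 11.341, Blue 0.762, Green 3.556.
Rounding to the nearest integer: Red 11, Blue 1, Green 4 (total 16).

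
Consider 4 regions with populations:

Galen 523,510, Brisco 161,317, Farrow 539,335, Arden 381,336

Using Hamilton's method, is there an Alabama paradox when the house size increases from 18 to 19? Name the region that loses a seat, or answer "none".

At 18 seats: Galen 6, Brisco 2, Farrow 6, Arden 4.
At 19 seats: Galen 6, Brisco 2, Farrow 6, Arden 5.
No region's allocation decreased.

none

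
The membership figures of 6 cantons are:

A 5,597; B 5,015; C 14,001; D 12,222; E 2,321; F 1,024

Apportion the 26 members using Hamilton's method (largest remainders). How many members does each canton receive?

Total 40180; standard divisor 40180/26 ≈ 1545.385.
Standard quotas: A 3.6218, B 3.2451, C 9.0599, D 7.9087, E 1.5019, F 0.6626.
Lower quotas: A 3, B 3, C 9, D 7, E 1, F 0 (sum 23, leaving 3 seats).
Remainders in descending order: D 0.9087, F 0.6626, A 0.6218, E 0.5019, B 0.2451, C 0.0599.
The surplus seats go to D, F, A.

A: 4; B: 3; C: 9; D: 8; E: 1; F: 1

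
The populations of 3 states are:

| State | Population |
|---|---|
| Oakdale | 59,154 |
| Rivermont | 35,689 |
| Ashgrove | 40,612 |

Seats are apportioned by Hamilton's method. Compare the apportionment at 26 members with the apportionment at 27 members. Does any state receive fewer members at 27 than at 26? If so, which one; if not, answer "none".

At 26 seats: Oakdale 11, Rivermont 7, Ashgrove 8.
At 27 seats: Oakdale 12, Rivermont 7, Ashgrove 8.
No state's allocation decreased.

none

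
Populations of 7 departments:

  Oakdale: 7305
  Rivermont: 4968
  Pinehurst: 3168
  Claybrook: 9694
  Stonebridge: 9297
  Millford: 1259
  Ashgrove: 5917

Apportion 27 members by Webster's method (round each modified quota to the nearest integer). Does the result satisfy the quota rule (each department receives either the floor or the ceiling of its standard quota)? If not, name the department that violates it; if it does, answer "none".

Standard quotas: Oakdale 4.740, Rivermont 3.224, Pinehurst 2.056, Claybrook 6.291, Stonebridge 6.033, Millford 0.817, Ashgrove 3.840.
Webster allocation: Oakdale 5, Rivermont 3, Pinehurst 2, Claybrook 6, Stonebridge 6, Millford 1, Ashgrove 4.
Every allocation lies between the lower and upper quota.

none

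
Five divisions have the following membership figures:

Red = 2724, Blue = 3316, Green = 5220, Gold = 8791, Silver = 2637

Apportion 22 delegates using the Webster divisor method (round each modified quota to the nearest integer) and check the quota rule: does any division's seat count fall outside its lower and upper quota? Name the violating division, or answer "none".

Standard quotas: Red 2.641, Blue 3.215, Green 5.062, Gold 8.524, Silver 2.557.
Webster allocation: Red 3, Blue 3, Green 5, Gold 8, Silver 3.
Every allocation lies between the lower and upper quota.

none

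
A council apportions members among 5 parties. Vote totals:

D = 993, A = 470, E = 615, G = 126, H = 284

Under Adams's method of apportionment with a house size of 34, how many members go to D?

13

Standard divisor 2488/34 ≈ 73.176; standard quotas: D 13.570, A 6.423, E 8.404, G 1.722, H 3.881.
Rounding up gives 14, 7, 9, 2, 4 = 36 seats, so the divisor must be adjusted.
With modified divisor 78: modified quotas D 12.731, A 6.026, E 7.885, G 1.615, H 3.641.
Rounding up: D 13, A 7, E 8, G 2, H 4 (total 34).
D receives 13.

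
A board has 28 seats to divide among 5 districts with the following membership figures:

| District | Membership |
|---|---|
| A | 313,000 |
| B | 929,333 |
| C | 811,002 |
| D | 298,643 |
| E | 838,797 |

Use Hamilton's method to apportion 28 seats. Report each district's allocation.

A=3; B=8; C=7; D=3; E=7

The standard divisor is 3190775/28 ≈ 113956.25.
Standard quotas: A 2.7467, B 8.1552, C 7.1168, D 2.6207, E 7.3607.
Lower quotas: A 2, B 8, C 7, D 2, E 7 (sum 26, leaving 2 seats).
Remainders in descending order: A 0.7467, D 0.6207, E 0.3607, B 0.1552, C 0.1168.
The surplus seats go to A, D.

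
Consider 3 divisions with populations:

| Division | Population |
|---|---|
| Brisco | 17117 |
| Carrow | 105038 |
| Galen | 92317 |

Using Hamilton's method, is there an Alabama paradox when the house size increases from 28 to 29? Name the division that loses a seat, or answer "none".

At 28 seats: Brisco 2, Carrow 14, Galen 12.
At 29 seats: Brisco 2, Carrow 14, Galen 13.
No division's allocation decreased.

none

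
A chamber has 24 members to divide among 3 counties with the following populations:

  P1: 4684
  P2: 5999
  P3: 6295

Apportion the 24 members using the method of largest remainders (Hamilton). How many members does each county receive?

The standard divisor is 16978/24 ≈ 707.417.
Standard quotas: P1 6.6213, P2 8.4802, P3 8.8986.
Lower quotas: P1 6, P2 8, P3 8 (sum 22, leaving 2 seats).
Remainders in descending order: P3 0.8986, P1 0.6213, P2 0.4802.
Largest remainders: P3, P1 receive the extra seats.

P1 7, P2 8, P3 9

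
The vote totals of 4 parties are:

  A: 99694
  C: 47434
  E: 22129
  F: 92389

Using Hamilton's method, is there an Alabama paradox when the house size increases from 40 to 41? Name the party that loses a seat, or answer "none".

At 40 seats: A 15, C 7, E 4, F 14.
At 41 seats: A 16, C 7, E 3, F 15.
E drops from 4 to 3.

E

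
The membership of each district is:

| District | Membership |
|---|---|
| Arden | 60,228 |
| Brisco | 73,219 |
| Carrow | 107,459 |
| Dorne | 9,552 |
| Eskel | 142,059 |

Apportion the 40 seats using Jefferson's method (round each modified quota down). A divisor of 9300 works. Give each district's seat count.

Arden: 6; Brisco: 7; Carrow: 11; Dorne: 1; Eskel: 15

With modified divisor 9300: modified quotas Arden 6.476, Brisco 7.873, Carrow 11.555, Dorne 1.027, Eskel 15.275.
Rounding down: Arden 6, Brisco 7, Carrow 11, Dorne 1, Eskel 15 (total 40).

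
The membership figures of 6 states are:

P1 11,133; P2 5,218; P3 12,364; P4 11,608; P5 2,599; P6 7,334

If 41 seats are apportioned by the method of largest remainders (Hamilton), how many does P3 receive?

The standard divisor is 50256/41 ≈ 1225.756.
Standard quotas: P1 9.0826, P2 4.2570, P3 10.0868, P4 9.4701, P5 2.1203, P6 5.9832.
Lower quotas: P1 9, P2 4, P3 10, P4 9, P5 2, P6 5 (sum 39, leaving 2 seats).
Remainders in descending order: P6 0.9832, P4 0.4701, P2 0.2570, P5 0.1203, P3 0.0868, P1 0.0826.
The surplus seats go to P6, P4.
P3 receives 10.

10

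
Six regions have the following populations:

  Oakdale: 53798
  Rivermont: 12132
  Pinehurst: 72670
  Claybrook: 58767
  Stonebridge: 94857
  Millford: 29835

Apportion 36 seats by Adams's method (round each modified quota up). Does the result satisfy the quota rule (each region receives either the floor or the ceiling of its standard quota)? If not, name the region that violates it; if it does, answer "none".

Standard quotas: Oakdale 6.014, Rivermont 1.356, Pinehurst 8.123, Claybrook 6.569, Stonebridge 10.603, Millford 3.335.
Adams allocation: Oakdale 6, Rivermont 2, Pinehurst 8, Claybrook 6, Stonebridge 10, Millford 4.
Every allocation lies between the lower and upper quota.

none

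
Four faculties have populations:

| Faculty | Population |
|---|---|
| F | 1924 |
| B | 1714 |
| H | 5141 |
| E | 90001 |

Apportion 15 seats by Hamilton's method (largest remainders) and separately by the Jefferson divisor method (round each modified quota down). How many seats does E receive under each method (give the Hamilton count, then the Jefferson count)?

Hamilton: F 0, B 0, H 1, E 14.
Jefferson: F 0, B 0, H 0, E 15.
E gets 14 under Hamilton and 15 under Jefferson.

14 and 15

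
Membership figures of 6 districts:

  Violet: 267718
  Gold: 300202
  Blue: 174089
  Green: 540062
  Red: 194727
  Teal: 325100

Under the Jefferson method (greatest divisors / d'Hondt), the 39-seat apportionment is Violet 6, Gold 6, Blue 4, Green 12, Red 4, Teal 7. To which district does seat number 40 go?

Gold

Priority for the next seat is population ÷ (current seats + 1).
Priorities: Violet 38245.429, Gold 42886.000, Blue 34817.800, Green 41543.231, Red 38945.400, Teal 40637.500.
Highest priority: Gold.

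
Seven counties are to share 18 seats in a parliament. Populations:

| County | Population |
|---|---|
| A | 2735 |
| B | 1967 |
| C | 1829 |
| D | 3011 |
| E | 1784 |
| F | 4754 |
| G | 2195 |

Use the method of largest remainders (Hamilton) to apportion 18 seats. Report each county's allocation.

A 3, B 2, C 2, D 3, E 2, F 4, G 2

Standard divisor: 18275 ÷ 18 ≈ 1015.278.
Standard quotas: A 2.694, B 1.937, C 1.801, D 2.966, E 1.757, F 4.682, G 2.162.
Lower quotas: A 2, B 1, C 1, D 2, E 1, F 4, G 2 (sum 13, leaving 5 seats).
Remainders in descending order: D 0.966, B 0.937, C 0.801, E 0.757, A 0.694, F 0.682, G 0.162.
Largest remainders: D, B, C, E, A receive the extra seats.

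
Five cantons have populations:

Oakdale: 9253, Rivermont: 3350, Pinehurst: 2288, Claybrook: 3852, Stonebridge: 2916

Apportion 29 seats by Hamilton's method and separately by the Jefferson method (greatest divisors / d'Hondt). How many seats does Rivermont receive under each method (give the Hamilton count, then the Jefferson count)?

5 and 4

Hamilton: Oakdale 12, Rivermont 5, Pinehurst 3, Claybrook 5, Stonebridge 4.
Jefferson: Oakdale 13, Rivermont 4, Pinehurst 3, Claybrook 5, Stonebridge 4.
Rivermont gets 5 under Hamilton and 4 under Jefferson.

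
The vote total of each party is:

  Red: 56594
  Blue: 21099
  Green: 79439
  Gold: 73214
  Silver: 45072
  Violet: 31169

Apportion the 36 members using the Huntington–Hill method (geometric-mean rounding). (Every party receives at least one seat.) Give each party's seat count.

With divisor 8621: modified quotas Red 6.565, Blue 2.447, Green 9.215, Gold 8.493, Silver 5.228, Violet 3.615.
Geometric-mean thresholds: Red √(6·7)=6.481, Blue √(2·3)=2.449, Green √(9·10)=9.487, Gold √(8·9)=8.485, Silver √(5·6)=5.477, Violet √(3·4)=3.464.
Each quota rounded against its threshold gives Red 7, Blue 2, Green 9, Gold 9, Silver 5, Violet 4 (total 36).

Red: 7; Blue: 2; Green: 9; Gold: 9; Silver: 5; Violet: 4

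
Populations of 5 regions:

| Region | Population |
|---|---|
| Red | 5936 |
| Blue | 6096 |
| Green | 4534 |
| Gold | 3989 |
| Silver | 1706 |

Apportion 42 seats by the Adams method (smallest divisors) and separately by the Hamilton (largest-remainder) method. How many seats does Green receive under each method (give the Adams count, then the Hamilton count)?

8 and 9

Adams: Red 11, Blue 11, Green 8, Gold 8, Silver 4.
Hamilton: Red 11, Blue 11, Green 9, Gold 8, Silver 3.
Green gets 8 under Adams and 9 under Hamilton.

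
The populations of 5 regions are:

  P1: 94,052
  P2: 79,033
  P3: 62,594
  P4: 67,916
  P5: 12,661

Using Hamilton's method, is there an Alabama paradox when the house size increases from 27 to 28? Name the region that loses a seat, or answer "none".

none

At 27 seats: P1 8, P2 7, P3 5, P4 6, P5 1.
At 28 seats: P1 8, P2 7, P3 6, P4 6, P5 1.
No region's allocation decreased.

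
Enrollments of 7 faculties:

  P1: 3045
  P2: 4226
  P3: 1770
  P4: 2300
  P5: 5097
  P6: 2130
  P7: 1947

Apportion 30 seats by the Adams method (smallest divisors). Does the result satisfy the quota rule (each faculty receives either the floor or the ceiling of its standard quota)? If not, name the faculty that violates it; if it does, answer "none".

none

Standard quotas: P1 4.453, P2 6.180, P3 2.588, P4 3.363, P5 7.454, P6 3.115, P7 2.847.
Adams allocation: P1 4, P2 6, P3 3, P4 4, P5 7, P6 3, P7 3.
Every allocation lies between the lower and upper quota.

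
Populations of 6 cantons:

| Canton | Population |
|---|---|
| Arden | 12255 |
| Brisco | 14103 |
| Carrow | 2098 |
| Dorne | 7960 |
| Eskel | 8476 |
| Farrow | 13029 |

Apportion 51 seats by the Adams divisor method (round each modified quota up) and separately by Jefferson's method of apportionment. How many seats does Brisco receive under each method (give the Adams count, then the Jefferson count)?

Adams: Arden 11, Brisco 12, Carrow 2, Dorne 7, Eskel 8, Farrow 11.
Jefferson: Arden 11, Brisco 13, Carrow 1, Dorne 7, Eskel 7, Farrow 12.
Brisco gets 12 under Adams and 13 under Jefferson.

12 and 13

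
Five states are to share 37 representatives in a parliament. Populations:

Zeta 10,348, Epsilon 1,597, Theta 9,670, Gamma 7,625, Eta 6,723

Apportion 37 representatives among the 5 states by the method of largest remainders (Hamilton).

Zeta=11, Epsilon=1, Theta=10, Gamma=8, Eta=7

Standard divisor: 35963 ÷ 37 ≈ 971.973.
Standard quotas: Zeta 10.6464, Epsilon 1.6430, Theta 9.9488, Gamma 7.8449, Eta 6.9169.
Lower quotas: Zeta 10, Epsilon 1, Theta 9, Gamma 7, Eta 6 (sum 33, leaving 4 seats).
Remainders in descending order: Theta 0.9488, Eta 0.9169, Gamma 0.8449, Zeta 0.6464, Epsilon 0.6430.
The surplus seats go to Theta, Eta, Gamma, Zeta.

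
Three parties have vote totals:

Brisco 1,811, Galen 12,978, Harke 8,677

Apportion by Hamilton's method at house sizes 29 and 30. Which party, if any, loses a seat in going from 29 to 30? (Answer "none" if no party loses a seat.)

none

At 29 seats: Brisco 2, Galen 16, Harke 11.
At 30 seats: Brisco 2, Galen 17, Harke 11.
No party's allocation decreased.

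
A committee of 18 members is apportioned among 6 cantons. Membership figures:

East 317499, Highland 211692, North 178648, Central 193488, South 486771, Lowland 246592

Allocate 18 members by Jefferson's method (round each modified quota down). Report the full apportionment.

Standard divisor 1634690/18 ≈ 90816.111; standard quotas: East 3.496, Highland 2.331, North 1.967, Central 2.131, South 5.360, Lowland 2.715.
Rounding down gives 3, 2, 1, 2, 5, 2 = 15 seats, so the divisor must be adjusted.
With modified divisor 80300: modified quotas East 3.954, Highland 2.636, North 2.225, Central 2.410, South 6.062, Lowland 3.071.
Rounding down: East 3, Highland 2, North 2, Central 2, South 6, Lowland 3 (total 18).

East=3, Highland=2, North=2, Central=2, South=6, Lowland=3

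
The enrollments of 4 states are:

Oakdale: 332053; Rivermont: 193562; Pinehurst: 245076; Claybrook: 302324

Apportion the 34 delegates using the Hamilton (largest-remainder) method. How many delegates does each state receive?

The standard divisor is 1073015/34 ≈ 31559.265.
Standard quotas: Oakdale 10.5216, Rivermont 6.1333, Pinehurst 7.7656, Claybrook 9.5796.
Lower quotas: Oakdale 10, Rivermont 6, Pinehurst 7, Claybrook 9 (sum 32, leaving 2 seats).
Remainders in descending order: Pinehurst 0.7656, Claybrook 0.5796, Oakdale 0.5216, Rivermont 0.1333.
The surplus seats go to Pinehurst, Claybrook.

Oakdale 10; Rivermont 6; Pinehurst 8; Claybrook 10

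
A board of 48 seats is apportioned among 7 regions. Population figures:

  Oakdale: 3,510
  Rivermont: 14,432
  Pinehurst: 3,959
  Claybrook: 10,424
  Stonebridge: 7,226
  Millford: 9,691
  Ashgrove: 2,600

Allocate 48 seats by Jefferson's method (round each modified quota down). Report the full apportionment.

Oakdale 3, Rivermont 14, Pinehurst 3, Claybrook 10, Stonebridge 7, Millford 9, Ashgrove 2

Standard divisor 51842/48 ≈ 1080.042; standard quotas: Oakdale 3.250, Rivermont 13.362, Pinehurst 3.666, Claybrook 9.651, Stonebridge 6.690, Millford 8.973, Ashgrove 2.407.
Rounding down gives 3, 13, 3, 9, 6, 8, 2 = 44 seats, so the divisor must be adjusted.
With modified divisor 1000: modified quotas Oakdale 3.510, Rivermont 14.432, Pinehurst 3.959, Claybrook 10.424, Stonebridge 7.226, Millford 9.691, Ashgrove 2.600.
Rounding down: Oakdale 3, Rivermont 14, Pinehurst 3, Claybrook 10, Stonebridge 7, Millford 9, Ashgrove 2 (total 48).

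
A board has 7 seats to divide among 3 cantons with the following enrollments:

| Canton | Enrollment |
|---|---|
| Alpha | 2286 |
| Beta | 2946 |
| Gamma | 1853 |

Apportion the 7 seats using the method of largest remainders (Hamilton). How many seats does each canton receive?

Total 7085; standard divisor 7085/7 ≈ 1012.143.
Standard quotas: Alpha 2.259, Beta 2.911, Gamma 1.831.
Lower quotas: Alpha 2, Beta 2, Gamma 1 (sum 5, leaving 2 seats).
Remainders in descending order: Beta 0.911, Gamma 0.831, Alpha 0.259.
The surplus seats go to Beta, Gamma.

Alpha=2, Beta=3, Gamma=2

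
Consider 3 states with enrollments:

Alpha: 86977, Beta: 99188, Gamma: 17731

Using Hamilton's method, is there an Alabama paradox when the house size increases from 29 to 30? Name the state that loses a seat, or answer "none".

none

At 29 seats: Alpha 12, Beta 14, Gamma 3.
At 30 seats: Alpha 13, Beta 14, Gamma 3.
No state's allocation decreased.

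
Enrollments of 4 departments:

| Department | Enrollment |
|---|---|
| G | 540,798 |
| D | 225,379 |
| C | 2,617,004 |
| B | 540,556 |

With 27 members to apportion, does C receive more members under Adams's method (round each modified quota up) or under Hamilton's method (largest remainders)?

Adams: G 4, D 2, C 17, B 4.
Hamilton: G 4, D 1, C 18, B 4.
C gets 17 under Adams and 18 under Hamilton.

Hamilton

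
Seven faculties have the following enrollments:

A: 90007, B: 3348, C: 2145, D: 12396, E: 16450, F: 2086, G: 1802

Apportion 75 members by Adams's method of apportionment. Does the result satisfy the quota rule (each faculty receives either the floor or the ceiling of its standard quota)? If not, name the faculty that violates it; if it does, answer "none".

Standard quotas: A 52.642, B 1.958, C 1.255, D 7.250, E 9.621, F 1.220, G 1.054.
Adams allocation: A 50, B 2, C 2, D 7, E 10, F 2, G 2.
A has quota 52.642 (lower 52, upper 53) but receives 50 — outside the quota interval.

A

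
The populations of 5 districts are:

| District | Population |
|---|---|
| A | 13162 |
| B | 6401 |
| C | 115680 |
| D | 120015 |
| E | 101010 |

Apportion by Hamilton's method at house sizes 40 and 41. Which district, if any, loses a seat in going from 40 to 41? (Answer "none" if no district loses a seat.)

A

At 40 seats: A 2, B 1, C 13, D 13, E 11.
At 41 seats: A 1, B 1, C 13, D 14, E 12.
A drops from 2 to 1.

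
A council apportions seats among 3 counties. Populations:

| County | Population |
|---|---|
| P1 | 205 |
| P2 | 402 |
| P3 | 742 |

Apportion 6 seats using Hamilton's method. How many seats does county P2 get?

The standard divisor is 1349/6 ≈ 224.833.
Standard quotas: P1 0.912, P2 1.788, P3 3.300.
Lower quotas: P1 0, P2 1, P3 3 (sum 4, leaving 2 seats).
Remainders in descending order: P1 0.912, P2 0.788, P3 0.300.
The surplus seats go to P1, P2.
P2 receives 2.

2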